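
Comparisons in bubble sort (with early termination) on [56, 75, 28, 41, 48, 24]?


Algorithm: bubble sort (with early termination)
Input: [56, 75, 28, 41, 48, 24]
Sorted: [24, 28, 41, 48, 56, 75]

15


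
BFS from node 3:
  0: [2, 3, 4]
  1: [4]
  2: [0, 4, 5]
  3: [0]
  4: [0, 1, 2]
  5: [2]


Visit 3, enqueue [0]
Visit 0, enqueue [2, 4]
Visit 2, enqueue [5]
Visit 4, enqueue [1]
Visit 5, enqueue []
Visit 1, enqueue []

BFS order: [3, 0, 2, 4, 5, 1]


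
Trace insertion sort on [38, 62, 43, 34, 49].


Initial: [38, 62, 43, 34, 49]
Insert 62: [38, 62, 43, 34, 49]
Insert 43: [38, 43, 62, 34, 49]
Insert 34: [34, 38, 43, 62, 49]
Insert 49: [34, 38, 43, 49, 62]

Sorted: [34, 38, 43, 49, 62]


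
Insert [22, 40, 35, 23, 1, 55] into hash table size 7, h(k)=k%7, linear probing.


Insert 22: h=1 -> slot 1
Insert 40: h=5 -> slot 5
Insert 35: h=0 -> slot 0
Insert 23: h=2 -> slot 2
Insert 1: h=1, 2 probes -> slot 3
Insert 55: h=6 -> slot 6

Table: [35, 22, 23, 1, None, 40, 55]


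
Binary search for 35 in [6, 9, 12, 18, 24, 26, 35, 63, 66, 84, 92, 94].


Step 1: lo=0, hi=11, mid=5, val=26
Step 2: lo=6, hi=11, mid=8, val=66
Step 3: lo=6, hi=7, mid=6, val=35

Found at index 6


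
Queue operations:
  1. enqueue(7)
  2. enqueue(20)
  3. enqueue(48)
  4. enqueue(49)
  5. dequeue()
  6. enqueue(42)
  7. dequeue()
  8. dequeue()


enqueue(7) -> [7]
enqueue(20) -> [7, 20]
enqueue(48) -> [7, 20, 48]
enqueue(49) -> [7, 20, 48, 49]
dequeue()->7, [20, 48, 49]
enqueue(42) -> [20, 48, 49, 42]
dequeue()->20, [48, 49, 42]
dequeue()->48, [49, 42]

Final queue: [49, 42]


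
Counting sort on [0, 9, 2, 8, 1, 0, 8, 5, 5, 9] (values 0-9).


Input: [0, 9, 2, 8, 1, 0, 8, 5, 5, 9]
Counts: [2, 1, 1, 0, 0, 2, 0, 0, 2, 2]

Sorted: [0, 0, 1, 2, 5, 5, 8, 8, 9, 9]


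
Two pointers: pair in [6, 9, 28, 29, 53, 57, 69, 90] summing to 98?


lo=0(6)+hi=7(90)=96
lo=1(9)+hi=7(90)=99
lo=1(9)+hi=6(69)=78
lo=2(28)+hi=6(69)=97
lo=3(29)+hi=6(69)=98

Yes: 29+69=98


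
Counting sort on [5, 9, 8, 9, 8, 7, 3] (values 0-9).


Input: [5, 9, 8, 9, 8, 7, 3]
Counts: [0, 0, 0, 1, 0, 1, 0, 1, 2, 2]

Sorted: [3, 5, 7, 8, 8, 9, 9]


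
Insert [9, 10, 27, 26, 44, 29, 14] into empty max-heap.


Insert 9: [9]
Insert 10: [10, 9]
Insert 27: [27, 9, 10]
Insert 26: [27, 26, 10, 9]
Insert 44: [44, 27, 10, 9, 26]
Insert 29: [44, 27, 29, 9, 26, 10]
Insert 14: [44, 27, 29, 9, 26, 10, 14]

Final heap: [44, 27, 29, 9, 26, 10, 14]


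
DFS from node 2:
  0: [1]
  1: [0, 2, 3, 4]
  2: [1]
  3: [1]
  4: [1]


Visit 2, push [1]
Visit 1, push [4, 3, 0]
Visit 0, push []
Visit 3, push []
Visit 4, push []

DFS order: [2, 1, 0, 3, 4]


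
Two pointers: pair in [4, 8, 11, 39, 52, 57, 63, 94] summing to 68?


lo=0(4)+hi=7(94)=98
lo=0(4)+hi=6(63)=67
lo=1(8)+hi=6(63)=71
lo=1(8)+hi=5(57)=65
lo=2(11)+hi=5(57)=68

Yes: 11+57=68


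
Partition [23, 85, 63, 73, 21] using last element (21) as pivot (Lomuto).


Pivot: 21
Place pivot at 0: [21, 85, 63, 73, 23]

Partitioned: [21, 85, 63, 73, 23]


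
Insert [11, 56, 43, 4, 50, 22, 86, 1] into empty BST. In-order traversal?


Insert 11: root
Insert 56: R from 11
Insert 43: R from 11 -> L from 56
Insert 4: L from 11
Insert 50: R from 11 -> L from 56 -> R from 43
Insert 22: R from 11 -> L from 56 -> L from 43
Insert 86: R from 11 -> R from 56
Insert 1: L from 11 -> L from 4

In-order: [1, 4, 11, 22, 43, 50, 56, 86]


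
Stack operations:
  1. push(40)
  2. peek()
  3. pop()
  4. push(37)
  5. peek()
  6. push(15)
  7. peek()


push(40) -> [40]
peek()->40
pop()->40, []
push(37) -> [37]
peek()->37
push(15) -> [37, 15]
peek()->15

Final stack: [37, 15]


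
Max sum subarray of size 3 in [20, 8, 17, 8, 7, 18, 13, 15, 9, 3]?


[0:3]: 45
[1:4]: 33
[2:5]: 32
[3:6]: 33
[4:7]: 38
[5:8]: 46
[6:9]: 37
[7:10]: 27

Max: 46 at [5:8]


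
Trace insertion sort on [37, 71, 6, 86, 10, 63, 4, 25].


Initial: [37, 71, 6, 86, 10, 63, 4, 25]
Insert 71: [37, 71, 6, 86, 10, 63, 4, 25]
Insert 6: [6, 37, 71, 86, 10, 63, 4, 25]
Insert 86: [6, 37, 71, 86, 10, 63, 4, 25]
Insert 10: [6, 10, 37, 71, 86, 63, 4, 25]
Insert 63: [6, 10, 37, 63, 71, 86, 4, 25]
Insert 4: [4, 6, 10, 37, 63, 71, 86, 25]
Insert 25: [4, 6, 10, 25, 37, 63, 71, 86]

Sorted: [4, 6, 10, 25, 37, 63, 71, 86]


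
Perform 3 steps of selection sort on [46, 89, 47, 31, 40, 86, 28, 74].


Initial: [46, 89, 47, 31, 40, 86, 28, 74]
Step 1: min=28 at 6
  Swap: [28, 89, 47, 31, 40, 86, 46, 74]
Step 2: min=31 at 3
  Swap: [28, 31, 47, 89, 40, 86, 46, 74]
Step 3: min=40 at 4
  Swap: [28, 31, 40, 89, 47, 86, 46, 74]

After 3 steps: [28, 31, 40, 89, 47, 86, 46, 74]


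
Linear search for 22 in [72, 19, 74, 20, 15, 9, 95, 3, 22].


i=0: 72!=22
i=1: 19!=22
i=2: 74!=22
i=3: 20!=22
i=4: 15!=22
i=5: 9!=22
i=6: 95!=22
i=7: 3!=22
i=8: 22==22 found!

Found at 8, 9 comps


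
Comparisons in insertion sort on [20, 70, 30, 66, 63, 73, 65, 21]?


Algorithm: insertion sort
Input: [20, 70, 30, 66, 63, 73, 65, 21]
Sorted: [20, 21, 30, 63, 65, 66, 70, 73]

20


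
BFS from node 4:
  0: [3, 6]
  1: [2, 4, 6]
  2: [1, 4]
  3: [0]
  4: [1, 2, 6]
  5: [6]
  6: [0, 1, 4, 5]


Visit 4, enqueue [1, 2, 6]
Visit 1, enqueue []
Visit 2, enqueue []
Visit 6, enqueue [0, 5]
Visit 0, enqueue [3]
Visit 5, enqueue []
Visit 3, enqueue []

BFS order: [4, 1, 2, 6, 0, 5, 3]


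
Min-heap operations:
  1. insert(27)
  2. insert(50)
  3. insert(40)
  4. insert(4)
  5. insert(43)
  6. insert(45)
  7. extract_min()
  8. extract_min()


insert(27) -> [27]
insert(50) -> [27, 50]
insert(40) -> [27, 50, 40]
insert(4) -> [4, 27, 40, 50]
insert(43) -> [4, 27, 40, 50, 43]
insert(45) -> [4, 27, 40, 50, 43, 45]
extract_min()->4, [27, 43, 40, 50, 45]
extract_min()->27, [40, 43, 45, 50]

Final heap: [40, 43, 45, 50]


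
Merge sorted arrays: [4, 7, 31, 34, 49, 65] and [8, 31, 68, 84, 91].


Take 4 from A
Take 7 from A
Take 8 from B
Take 31 from A
Take 31 from B
Take 34 from A
Take 49 from A
Take 65 from A

Merged: [4, 7, 8, 31, 31, 34, 49, 65, 68, 84, 91]


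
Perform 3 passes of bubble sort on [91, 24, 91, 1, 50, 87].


Initial: [91, 24, 91, 1, 50, 87]
Pass 1: [24, 91, 1, 50, 87, 91] (4 swaps)
Pass 2: [24, 1, 50, 87, 91, 91] (3 swaps)
Pass 3: [1, 24, 50, 87, 91, 91] (1 swaps)

After 3 passes: [1, 24, 50, 87, 91, 91]


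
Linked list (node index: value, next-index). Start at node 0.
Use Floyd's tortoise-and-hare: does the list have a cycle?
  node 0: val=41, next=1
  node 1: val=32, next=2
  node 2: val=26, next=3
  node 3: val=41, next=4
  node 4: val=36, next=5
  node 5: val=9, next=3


Floyd's tortoise (slow, +1) and hare (fast, +2):
  init: slow=0, fast=0
  step 1: slow=1, fast=2
  step 2: slow=2, fast=4
  step 3: slow=3, fast=3
  slow == fast at node 3: cycle detected

Cycle: yes


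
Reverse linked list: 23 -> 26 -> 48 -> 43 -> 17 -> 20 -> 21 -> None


Step 1: curr=23, set curr.next=prev(None) | reversed so far: 23
Step 2: curr=26, set curr.next=prev(23) | reversed so far: 26 -> 23
Step 3: curr=48, set curr.next=prev(26) | reversed so far: 48 -> 26 -> 23
Step 4: curr=43, set curr.next=prev(48) | reversed so far: 43 -> 48 -> 26 -> 23
Step 5: curr=17, set curr.next=prev(43) | reversed so far: 17 -> 43 -> 48 -> 26 -> 23
Step 6: curr=20, set curr.next=prev(17) | reversed so far: 20 -> 17 -> 43 -> 48 -> 26 -> 23
Step 7: curr=21, set curr.next=prev(20) | reversed so far: 21 -> 20 -> 17 -> 43 -> 48 -> 26 -> 23

21 -> 20 -> 17 -> 43 -> 48 -> 26 -> 23 -> None


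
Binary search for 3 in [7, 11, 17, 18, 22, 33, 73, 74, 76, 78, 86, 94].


Step 1: lo=0, hi=11, mid=5, val=33
Step 2: lo=0, hi=4, mid=2, val=17
Step 3: lo=0, hi=1, mid=0, val=7

Not found


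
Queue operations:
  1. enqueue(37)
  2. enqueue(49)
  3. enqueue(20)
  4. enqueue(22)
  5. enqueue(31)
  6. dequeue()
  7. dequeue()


enqueue(37) -> [37]
enqueue(49) -> [37, 49]
enqueue(20) -> [37, 49, 20]
enqueue(22) -> [37, 49, 20, 22]
enqueue(31) -> [37, 49, 20, 22, 31]
dequeue()->37, [49, 20, 22, 31]
dequeue()->49, [20, 22, 31]

Final queue: [20, 22, 31]


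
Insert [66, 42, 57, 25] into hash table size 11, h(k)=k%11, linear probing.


Insert 66: h=0 -> slot 0
Insert 42: h=9 -> slot 9
Insert 57: h=2 -> slot 2
Insert 25: h=3 -> slot 3

Table: [66, None, 57, 25, None, None, None, None, None, 42, None]


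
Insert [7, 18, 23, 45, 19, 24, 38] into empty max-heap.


Insert 7: [7]
Insert 18: [18, 7]
Insert 23: [23, 7, 18]
Insert 45: [45, 23, 18, 7]
Insert 19: [45, 23, 18, 7, 19]
Insert 24: [45, 23, 24, 7, 19, 18]
Insert 38: [45, 23, 38, 7, 19, 18, 24]

Final heap: [45, 23, 38, 7, 19, 18, 24]


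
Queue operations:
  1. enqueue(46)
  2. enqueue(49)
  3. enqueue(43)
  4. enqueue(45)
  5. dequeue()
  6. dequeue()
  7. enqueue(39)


enqueue(46) -> [46]
enqueue(49) -> [46, 49]
enqueue(43) -> [46, 49, 43]
enqueue(45) -> [46, 49, 43, 45]
dequeue()->46, [49, 43, 45]
dequeue()->49, [43, 45]
enqueue(39) -> [43, 45, 39]

Final queue: [43, 45, 39]


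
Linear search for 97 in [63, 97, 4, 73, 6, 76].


i=0: 63!=97
i=1: 97==97 found!

Found at 1, 2 comps


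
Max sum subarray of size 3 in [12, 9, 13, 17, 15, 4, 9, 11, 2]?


[0:3]: 34
[1:4]: 39
[2:5]: 45
[3:6]: 36
[4:7]: 28
[5:8]: 24
[6:9]: 22

Max: 45 at [2:5]


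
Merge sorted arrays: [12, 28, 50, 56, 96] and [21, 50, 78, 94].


Take 12 from A
Take 21 from B
Take 28 from A
Take 50 from A
Take 50 from B
Take 56 from A
Take 78 from B
Take 94 from B

Merged: [12, 21, 28, 50, 50, 56, 78, 94, 96]


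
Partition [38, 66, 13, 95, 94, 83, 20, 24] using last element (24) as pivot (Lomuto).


Pivot: 24
  13 <= 24: swap -> [13, 66, 38, 95, 94, 83, 20, 24]
  20 <= 24: swap -> [13, 20, 38, 95, 94, 83, 66, 24]
Place pivot at 2: [13, 20, 24, 95, 94, 83, 66, 38]

Partitioned: [13, 20, 24, 95, 94, 83, 66, 38]


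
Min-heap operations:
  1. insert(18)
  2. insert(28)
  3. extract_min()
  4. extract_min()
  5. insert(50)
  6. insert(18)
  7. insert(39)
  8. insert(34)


insert(18) -> [18]
insert(28) -> [18, 28]
extract_min()->18, [28]
extract_min()->28, []
insert(50) -> [50]
insert(18) -> [18, 50]
insert(39) -> [18, 50, 39]
insert(34) -> [18, 34, 39, 50]

Final heap: [18, 34, 39, 50]


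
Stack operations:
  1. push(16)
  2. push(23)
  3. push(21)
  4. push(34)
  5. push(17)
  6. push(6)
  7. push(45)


push(16) -> [16]
push(23) -> [16, 23]
push(21) -> [16, 23, 21]
push(34) -> [16, 23, 21, 34]
push(17) -> [16, 23, 21, 34, 17]
push(6) -> [16, 23, 21, 34, 17, 6]
push(45) -> [16, 23, 21, 34, 17, 6, 45]

Final stack: [16, 23, 21, 34, 17, 6, 45]


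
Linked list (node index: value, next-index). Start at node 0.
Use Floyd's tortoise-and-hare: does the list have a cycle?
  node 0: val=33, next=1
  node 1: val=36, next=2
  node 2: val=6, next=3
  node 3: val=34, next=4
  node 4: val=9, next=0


Floyd's tortoise (slow, +1) and hare (fast, +2):
  init: slow=0, fast=0
  step 1: slow=1, fast=2
  step 2: slow=2, fast=4
  step 3: slow=3, fast=1
  step 4: slow=4, fast=3
  step 5: slow=0, fast=0
  slow == fast at node 0: cycle detected

Cycle: yes


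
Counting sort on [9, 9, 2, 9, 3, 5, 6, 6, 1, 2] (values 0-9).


Input: [9, 9, 2, 9, 3, 5, 6, 6, 1, 2]
Counts: [0, 1, 2, 1, 0, 1, 2, 0, 0, 3]

Sorted: [1, 2, 2, 3, 5, 6, 6, 9, 9, 9]


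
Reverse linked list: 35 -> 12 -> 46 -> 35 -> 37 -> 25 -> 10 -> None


Step 1: curr=35, set curr.next=prev(None) | reversed so far: 35
Step 2: curr=12, set curr.next=prev(35) | reversed so far: 12 -> 35
Step 3: curr=46, set curr.next=prev(12) | reversed so far: 46 -> 12 -> 35
Step 4: curr=35, set curr.next=prev(46) | reversed so far: 35 -> 46 -> 12 -> 35
Step 5: curr=37, set curr.next=prev(35) | reversed so far: 37 -> 35 -> 46 -> 12 -> 35
Step 6: curr=25, set curr.next=prev(37) | reversed so far: 25 -> 37 -> 35 -> 46 -> 12 -> 35
Step 7: curr=10, set curr.next=prev(25) | reversed so far: 10 -> 25 -> 37 -> 35 -> 46 -> 12 -> 35

10 -> 25 -> 37 -> 35 -> 46 -> 12 -> 35 -> None


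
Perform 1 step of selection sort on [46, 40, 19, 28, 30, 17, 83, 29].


Initial: [46, 40, 19, 28, 30, 17, 83, 29]
Step 1: min=17 at 5
  Swap: [17, 40, 19, 28, 30, 46, 83, 29]

After 1 step: [17, 40, 19, 28, 30, 46, 83, 29]


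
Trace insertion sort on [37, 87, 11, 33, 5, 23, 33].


Initial: [37, 87, 11, 33, 5, 23, 33]
Insert 87: [37, 87, 11, 33, 5, 23, 33]
Insert 11: [11, 37, 87, 33, 5, 23, 33]
Insert 33: [11, 33, 37, 87, 5, 23, 33]
Insert 5: [5, 11, 33, 37, 87, 23, 33]
Insert 23: [5, 11, 23, 33, 37, 87, 33]
Insert 33: [5, 11, 23, 33, 33, 37, 87]

Sorted: [5, 11, 23, 33, 33, 37, 87]


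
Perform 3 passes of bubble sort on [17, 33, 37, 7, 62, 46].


Initial: [17, 33, 37, 7, 62, 46]
Pass 1: [17, 33, 7, 37, 46, 62] (2 swaps)
Pass 2: [17, 7, 33, 37, 46, 62] (1 swaps)
Pass 3: [7, 17, 33, 37, 46, 62] (1 swaps)

After 3 passes: [7, 17, 33, 37, 46, 62]


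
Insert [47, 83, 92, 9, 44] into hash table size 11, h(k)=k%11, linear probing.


Insert 47: h=3 -> slot 3
Insert 83: h=6 -> slot 6
Insert 92: h=4 -> slot 4
Insert 9: h=9 -> slot 9
Insert 44: h=0 -> slot 0

Table: [44, None, None, 47, 92, None, 83, None, None, 9, None]


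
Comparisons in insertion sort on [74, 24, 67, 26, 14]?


Algorithm: insertion sort
Input: [74, 24, 67, 26, 14]
Sorted: [14, 24, 26, 67, 74]

10


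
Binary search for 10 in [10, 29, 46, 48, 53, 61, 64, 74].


Step 1: lo=0, hi=7, mid=3, val=48
Step 2: lo=0, hi=2, mid=1, val=29
Step 3: lo=0, hi=0, mid=0, val=10

Found at index 0


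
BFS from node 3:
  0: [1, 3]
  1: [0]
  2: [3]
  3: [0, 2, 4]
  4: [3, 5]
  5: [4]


Visit 3, enqueue [0, 2, 4]
Visit 0, enqueue [1]
Visit 2, enqueue []
Visit 4, enqueue [5]
Visit 1, enqueue []
Visit 5, enqueue []

BFS order: [3, 0, 2, 4, 1, 5]


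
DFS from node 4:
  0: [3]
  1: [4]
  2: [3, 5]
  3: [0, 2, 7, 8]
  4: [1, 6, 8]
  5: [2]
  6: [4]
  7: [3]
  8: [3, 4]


Visit 4, push [8, 6, 1]
Visit 1, push []
Visit 6, push []
Visit 8, push [3]
Visit 3, push [7, 2, 0]
Visit 0, push []
Visit 2, push [5]
Visit 5, push []
Visit 7, push []

DFS order: [4, 1, 6, 8, 3, 0, 2, 5, 7]


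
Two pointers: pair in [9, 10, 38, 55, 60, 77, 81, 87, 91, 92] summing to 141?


lo=0(9)+hi=9(92)=101
lo=1(10)+hi=9(92)=102
lo=2(38)+hi=9(92)=130
lo=3(55)+hi=9(92)=147
lo=3(55)+hi=8(91)=146
lo=3(55)+hi=7(87)=142
lo=3(55)+hi=6(81)=136
lo=4(60)+hi=6(81)=141

Yes: 60+81=141


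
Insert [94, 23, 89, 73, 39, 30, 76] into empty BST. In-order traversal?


Insert 94: root
Insert 23: L from 94
Insert 89: L from 94 -> R from 23
Insert 73: L from 94 -> R from 23 -> L from 89
Insert 39: L from 94 -> R from 23 -> L from 89 -> L from 73
Insert 30: L from 94 -> R from 23 -> L from 89 -> L from 73 -> L from 39
Insert 76: L from 94 -> R from 23 -> L from 89 -> R from 73

In-order: [23, 30, 39, 73, 76, 89, 94]


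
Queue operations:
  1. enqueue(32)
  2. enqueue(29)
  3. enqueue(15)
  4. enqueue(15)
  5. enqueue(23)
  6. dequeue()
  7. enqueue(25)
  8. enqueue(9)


enqueue(32) -> [32]
enqueue(29) -> [32, 29]
enqueue(15) -> [32, 29, 15]
enqueue(15) -> [32, 29, 15, 15]
enqueue(23) -> [32, 29, 15, 15, 23]
dequeue()->32, [29, 15, 15, 23]
enqueue(25) -> [29, 15, 15, 23, 25]
enqueue(9) -> [29, 15, 15, 23, 25, 9]

Final queue: [29, 15, 15, 23, 25, 9]


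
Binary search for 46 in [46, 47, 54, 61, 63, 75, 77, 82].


Step 1: lo=0, hi=7, mid=3, val=61
Step 2: lo=0, hi=2, mid=1, val=47
Step 3: lo=0, hi=0, mid=0, val=46

Found at index 0


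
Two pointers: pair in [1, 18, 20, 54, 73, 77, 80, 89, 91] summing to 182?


lo=0(1)+hi=8(91)=92
lo=1(18)+hi=8(91)=109
lo=2(20)+hi=8(91)=111
lo=3(54)+hi=8(91)=145
lo=4(73)+hi=8(91)=164
lo=5(77)+hi=8(91)=168
lo=6(80)+hi=8(91)=171
lo=7(89)+hi=8(91)=180

No pair found


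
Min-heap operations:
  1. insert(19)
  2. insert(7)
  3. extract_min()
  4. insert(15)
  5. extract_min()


insert(19) -> [19]
insert(7) -> [7, 19]
extract_min()->7, [19]
insert(15) -> [15, 19]
extract_min()->15, [19]

Final heap: [19]


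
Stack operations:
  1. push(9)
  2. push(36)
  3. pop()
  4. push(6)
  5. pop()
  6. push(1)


push(9) -> [9]
push(36) -> [9, 36]
pop()->36, [9]
push(6) -> [9, 6]
pop()->6, [9]
push(1) -> [9, 1]

Final stack: [9, 1]


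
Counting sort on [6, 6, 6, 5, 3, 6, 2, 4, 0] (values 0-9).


Input: [6, 6, 6, 5, 3, 6, 2, 4, 0]
Counts: [1, 0, 1, 1, 1, 1, 4, 0, 0, 0]

Sorted: [0, 2, 3, 4, 5, 6, 6, 6, 6]


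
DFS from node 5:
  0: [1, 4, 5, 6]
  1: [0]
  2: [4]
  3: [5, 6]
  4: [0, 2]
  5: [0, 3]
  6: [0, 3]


Visit 5, push [3, 0]
Visit 0, push [6, 4, 1]
Visit 1, push []
Visit 4, push [2]
Visit 2, push []
Visit 6, push [3]
Visit 3, push []

DFS order: [5, 0, 1, 4, 2, 6, 3]


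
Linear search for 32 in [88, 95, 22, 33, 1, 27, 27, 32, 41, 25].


i=0: 88!=32
i=1: 95!=32
i=2: 22!=32
i=3: 33!=32
i=4: 1!=32
i=5: 27!=32
i=6: 27!=32
i=7: 32==32 found!

Found at 7, 8 comps


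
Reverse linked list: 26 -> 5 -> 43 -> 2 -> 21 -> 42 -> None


Step 1: curr=26, set curr.next=prev(None) | reversed so far: 26
Step 2: curr=5, set curr.next=prev(26) | reversed so far: 5 -> 26
Step 3: curr=43, set curr.next=prev(5) | reversed so far: 43 -> 5 -> 26
Step 4: curr=2, set curr.next=prev(43) | reversed so far: 2 -> 43 -> 5 -> 26
Step 5: curr=21, set curr.next=prev(2) | reversed so far: 21 -> 2 -> 43 -> 5 -> 26
Step 6: curr=42, set curr.next=prev(21) | reversed so far: 42 -> 21 -> 2 -> 43 -> 5 -> 26

42 -> 21 -> 2 -> 43 -> 5 -> 26 -> None


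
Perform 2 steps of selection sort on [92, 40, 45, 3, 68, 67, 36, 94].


Initial: [92, 40, 45, 3, 68, 67, 36, 94]
Step 1: min=3 at 3
  Swap: [3, 40, 45, 92, 68, 67, 36, 94]
Step 2: min=36 at 6
  Swap: [3, 36, 45, 92, 68, 67, 40, 94]

After 2 steps: [3, 36, 45, 92, 68, 67, 40, 94]


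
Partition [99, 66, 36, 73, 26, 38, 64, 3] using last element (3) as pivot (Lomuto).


Pivot: 3
Place pivot at 0: [3, 66, 36, 73, 26, 38, 64, 99]

Partitioned: [3, 66, 36, 73, 26, 38, 64, 99]


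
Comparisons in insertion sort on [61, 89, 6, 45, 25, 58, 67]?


Algorithm: insertion sort
Input: [61, 89, 6, 45, 25, 58, 67]
Sorted: [6, 25, 45, 58, 61, 67, 89]

15


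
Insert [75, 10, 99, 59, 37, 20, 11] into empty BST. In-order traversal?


Insert 75: root
Insert 10: L from 75
Insert 99: R from 75
Insert 59: L from 75 -> R from 10
Insert 37: L from 75 -> R from 10 -> L from 59
Insert 20: L from 75 -> R from 10 -> L from 59 -> L from 37
Insert 11: L from 75 -> R from 10 -> L from 59 -> L from 37 -> L from 20

In-order: [10, 11, 20, 37, 59, 75, 99]


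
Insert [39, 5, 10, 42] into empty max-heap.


Insert 39: [39]
Insert 5: [39, 5]
Insert 10: [39, 5, 10]
Insert 42: [42, 39, 10, 5]

Final heap: [42, 39, 10, 5]


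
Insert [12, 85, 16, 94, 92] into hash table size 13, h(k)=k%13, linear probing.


Insert 12: h=12 -> slot 12
Insert 85: h=7 -> slot 7
Insert 16: h=3 -> slot 3
Insert 94: h=3, 1 probes -> slot 4
Insert 92: h=1 -> slot 1

Table: [None, 92, None, 16, 94, None, None, 85, None, None, None, None, 12]


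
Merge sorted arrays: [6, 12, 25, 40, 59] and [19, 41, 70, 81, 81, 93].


Take 6 from A
Take 12 from A
Take 19 from B
Take 25 from A
Take 40 from A
Take 41 from B
Take 59 from A

Merged: [6, 12, 19, 25, 40, 41, 59, 70, 81, 81, 93]


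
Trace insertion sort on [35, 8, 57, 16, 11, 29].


Initial: [35, 8, 57, 16, 11, 29]
Insert 8: [8, 35, 57, 16, 11, 29]
Insert 57: [8, 35, 57, 16, 11, 29]
Insert 16: [8, 16, 35, 57, 11, 29]
Insert 11: [8, 11, 16, 35, 57, 29]
Insert 29: [8, 11, 16, 29, 35, 57]

Sorted: [8, 11, 16, 29, 35, 57]


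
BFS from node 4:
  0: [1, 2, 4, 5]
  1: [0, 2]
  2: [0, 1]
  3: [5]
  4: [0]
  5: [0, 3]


Visit 4, enqueue [0]
Visit 0, enqueue [1, 2, 5]
Visit 1, enqueue []
Visit 2, enqueue []
Visit 5, enqueue [3]
Visit 3, enqueue []

BFS order: [4, 0, 1, 2, 5, 3]


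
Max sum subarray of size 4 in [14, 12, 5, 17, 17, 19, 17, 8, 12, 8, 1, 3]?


[0:4]: 48
[1:5]: 51
[2:6]: 58
[3:7]: 70
[4:8]: 61
[5:9]: 56
[6:10]: 45
[7:11]: 29
[8:12]: 24

Max: 70 at [3:7]


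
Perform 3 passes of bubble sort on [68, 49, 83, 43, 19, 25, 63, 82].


Initial: [68, 49, 83, 43, 19, 25, 63, 82]
Pass 1: [49, 68, 43, 19, 25, 63, 82, 83] (6 swaps)
Pass 2: [49, 43, 19, 25, 63, 68, 82, 83] (4 swaps)
Pass 3: [43, 19, 25, 49, 63, 68, 82, 83] (3 swaps)

After 3 passes: [43, 19, 25, 49, 63, 68, 82, 83]


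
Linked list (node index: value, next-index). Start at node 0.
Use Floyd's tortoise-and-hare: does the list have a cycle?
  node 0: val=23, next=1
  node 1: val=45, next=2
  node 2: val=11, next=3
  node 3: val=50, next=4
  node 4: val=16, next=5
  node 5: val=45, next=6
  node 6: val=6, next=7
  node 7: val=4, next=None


Floyd's tortoise (slow, +1) and hare (fast, +2):
  init: slow=0, fast=0
  step 1: slow=1, fast=2
  step 2: slow=2, fast=4
  step 3: slow=3, fast=6
  step 4: fast 6->7->None, no cycle

Cycle: no


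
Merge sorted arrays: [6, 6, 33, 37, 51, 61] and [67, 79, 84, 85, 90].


Take 6 from A
Take 6 from A
Take 33 from A
Take 37 from A
Take 51 from A
Take 61 from A

Merged: [6, 6, 33, 37, 51, 61, 67, 79, 84, 85, 90]


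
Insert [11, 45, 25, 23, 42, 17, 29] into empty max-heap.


Insert 11: [11]
Insert 45: [45, 11]
Insert 25: [45, 11, 25]
Insert 23: [45, 23, 25, 11]
Insert 42: [45, 42, 25, 11, 23]
Insert 17: [45, 42, 25, 11, 23, 17]
Insert 29: [45, 42, 29, 11, 23, 17, 25]

Final heap: [45, 42, 29, 11, 23, 17, 25]


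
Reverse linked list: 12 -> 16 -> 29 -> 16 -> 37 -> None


Step 1: curr=12, set curr.next=prev(None) | reversed so far: 12
Step 2: curr=16, set curr.next=prev(12) | reversed so far: 16 -> 12
Step 3: curr=29, set curr.next=prev(16) | reversed so far: 29 -> 16 -> 12
Step 4: curr=16, set curr.next=prev(29) | reversed so far: 16 -> 29 -> 16 -> 12
Step 5: curr=37, set curr.next=prev(16) | reversed so far: 37 -> 16 -> 29 -> 16 -> 12

37 -> 16 -> 29 -> 16 -> 12 -> None


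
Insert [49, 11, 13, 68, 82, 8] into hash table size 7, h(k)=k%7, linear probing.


Insert 49: h=0 -> slot 0
Insert 11: h=4 -> slot 4
Insert 13: h=6 -> slot 6
Insert 68: h=5 -> slot 5
Insert 82: h=5, 3 probes -> slot 1
Insert 8: h=1, 1 probes -> slot 2

Table: [49, 82, 8, None, 11, 68, 13]


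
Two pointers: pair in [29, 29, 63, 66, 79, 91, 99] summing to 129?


lo=0(29)+hi=6(99)=128
lo=1(29)+hi=6(99)=128
lo=2(63)+hi=6(99)=162
lo=2(63)+hi=5(91)=154
lo=2(63)+hi=4(79)=142
lo=2(63)+hi=3(66)=129

Yes: 63+66=129


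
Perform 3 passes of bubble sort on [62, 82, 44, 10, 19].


Initial: [62, 82, 44, 10, 19]
Pass 1: [62, 44, 10, 19, 82] (3 swaps)
Pass 2: [44, 10, 19, 62, 82] (3 swaps)
Pass 3: [10, 19, 44, 62, 82] (2 swaps)

After 3 passes: [10, 19, 44, 62, 82]


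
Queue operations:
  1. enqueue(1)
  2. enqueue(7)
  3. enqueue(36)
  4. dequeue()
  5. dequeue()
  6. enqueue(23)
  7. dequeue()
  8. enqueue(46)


enqueue(1) -> [1]
enqueue(7) -> [1, 7]
enqueue(36) -> [1, 7, 36]
dequeue()->1, [7, 36]
dequeue()->7, [36]
enqueue(23) -> [36, 23]
dequeue()->36, [23]
enqueue(46) -> [23, 46]

Final queue: [23, 46]


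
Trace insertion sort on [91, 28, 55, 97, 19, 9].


Initial: [91, 28, 55, 97, 19, 9]
Insert 28: [28, 91, 55, 97, 19, 9]
Insert 55: [28, 55, 91, 97, 19, 9]
Insert 97: [28, 55, 91, 97, 19, 9]
Insert 19: [19, 28, 55, 91, 97, 9]
Insert 9: [9, 19, 28, 55, 91, 97]

Sorted: [9, 19, 28, 55, 91, 97]


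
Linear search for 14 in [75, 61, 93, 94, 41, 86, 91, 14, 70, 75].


i=0: 75!=14
i=1: 61!=14
i=2: 93!=14
i=3: 94!=14
i=4: 41!=14
i=5: 86!=14
i=6: 91!=14
i=7: 14==14 found!

Found at 7, 8 comps


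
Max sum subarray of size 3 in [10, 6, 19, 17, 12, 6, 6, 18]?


[0:3]: 35
[1:4]: 42
[2:5]: 48
[3:6]: 35
[4:7]: 24
[5:8]: 30

Max: 48 at [2:5]


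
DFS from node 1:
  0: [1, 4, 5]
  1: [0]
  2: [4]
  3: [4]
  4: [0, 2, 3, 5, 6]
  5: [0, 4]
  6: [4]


Visit 1, push [0]
Visit 0, push [5, 4]
Visit 4, push [6, 5, 3, 2]
Visit 2, push []
Visit 3, push []
Visit 5, push []
Visit 6, push []

DFS order: [1, 0, 4, 2, 3, 5, 6]


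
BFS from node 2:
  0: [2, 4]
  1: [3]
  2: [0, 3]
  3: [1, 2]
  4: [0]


Visit 2, enqueue [0, 3]
Visit 0, enqueue [4]
Visit 3, enqueue [1]
Visit 4, enqueue []
Visit 1, enqueue []

BFS order: [2, 0, 3, 4, 1]


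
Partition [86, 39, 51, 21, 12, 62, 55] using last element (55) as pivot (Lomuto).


Pivot: 55
  39 <= 55: swap -> [39, 86, 51, 21, 12, 62, 55]
  51 <= 55: swap -> [39, 51, 86, 21, 12, 62, 55]
  21 <= 55: swap -> [39, 51, 21, 86, 12, 62, 55]
  12 <= 55: swap -> [39, 51, 21, 12, 86, 62, 55]
Place pivot at 4: [39, 51, 21, 12, 55, 62, 86]

Partitioned: [39, 51, 21, 12, 55, 62, 86]


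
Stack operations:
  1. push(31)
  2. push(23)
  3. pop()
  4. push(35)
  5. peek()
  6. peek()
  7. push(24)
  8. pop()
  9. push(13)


push(31) -> [31]
push(23) -> [31, 23]
pop()->23, [31]
push(35) -> [31, 35]
peek()->35
peek()->35
push(24) -> [31, 35, 24]
pop()->24, [31, 35]
push(13) -> [31, 35, 13]

Final stack: [31, 35, 13]


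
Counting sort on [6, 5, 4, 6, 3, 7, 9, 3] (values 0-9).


Input: [6, 5, 4, 6, 3, 7, 9, 3]
Counts: [0, 0, 0, 2, 1, 1, 2, 1, 0, 1]

Sorted: [3, 3, 4, 5, 6, 6, 7, 9]


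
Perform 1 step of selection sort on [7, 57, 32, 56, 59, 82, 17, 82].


Initial: [7, 57, 32, 56, 59, 82, 17, 82]
Step 1: min=7 at 0
  Swap: [7, 57, 32, 56, 59, 82, 17, 82]

After 1 step: [7, 57, 32, 56, 59, 82, 17, 82]


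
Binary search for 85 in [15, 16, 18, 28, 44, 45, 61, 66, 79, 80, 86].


Step 1: lo=0, hi=10, mid=5, val=45
Step 2: lo=6, hi=10, mid=8, val=79
Step 3: lo=9, hi=10, mid=9, val=80
Step 4: lo=10, hi=10, mid=10, val=86

Not found


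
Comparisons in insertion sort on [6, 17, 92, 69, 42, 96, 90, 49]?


Algorithm: insertion sort
Input: [6, 17, 92, 69, 42, 96, 90, 49]
Sorted: [6, 17, 42, 49, 69, 90, 92, 96]

16


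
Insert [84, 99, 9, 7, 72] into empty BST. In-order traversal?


Insert 84: root
Insert 99: R from 84
Insert 9: L from 84
Insert 7: L from 84 -> L from 9
Insert 72: L from 84 -> R from 9

In-order: [7, 9, 72, 84, 99]


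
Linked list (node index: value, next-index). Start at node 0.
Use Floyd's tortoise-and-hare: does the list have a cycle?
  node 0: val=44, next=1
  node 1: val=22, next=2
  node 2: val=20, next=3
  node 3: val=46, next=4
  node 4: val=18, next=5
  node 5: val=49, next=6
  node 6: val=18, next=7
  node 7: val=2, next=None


Floyd's tortoise (slow, +1) and hare (fast, +2):
  init: slow=0, fast=0
  step 1: slow=1, fast=2
  step 2: slow=2, fast=4
  step 3: slow=3, fast=6
  step 4: fast 6->7->None, no cycle

Cycle: no


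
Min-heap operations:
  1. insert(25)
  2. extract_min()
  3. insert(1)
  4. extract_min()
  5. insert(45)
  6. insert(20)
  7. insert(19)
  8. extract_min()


insert(25) -> [25]
extract_min()->25, []
insert(1) -> [1]
extract_min()->1, []
insert(45) -> [45]
insert(20) -> [20, 45]
insert(19) -> [19, 45, 20]
extract_min()->19, [20, 45]

Final heap: [20, 45]


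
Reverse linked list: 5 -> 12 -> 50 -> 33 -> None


Step 1: curr=5, set curr.next=prev(None) | reversed so far: 5
Step 2: curr=12, set curr.next=prev(5) | reversed so far: 12 -> 5
Step 3: curr=50, set curr.next=prev(12) | reversed so far: 50 -> 12 -> 5
Step 4: curr=33, set curr.next=prev(50) | reversed so far: 33 -> 50 -> 12 -> 5

33 -> 50 -> 12 -> 5 -> None


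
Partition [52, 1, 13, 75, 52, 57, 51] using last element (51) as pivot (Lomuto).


Pivot: 51
  1 <= 51: swap -> [1, 52, 13, 75, 52, 57, 51]
  13 <= 51: swap -> [1, 13, 52, 75, 52, 57, 51]
Place pivot at 2: [1, 13, 51, 75, 52, 57, 52]

Partitioned: [1, 13, 51, 75, 52, 57, 52]


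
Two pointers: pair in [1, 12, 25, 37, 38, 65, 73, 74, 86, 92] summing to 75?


lo=0(1)+hi=9(92)=93
lo=0(1)+hi=8(86)=87
lo=0(1)+hi=7(74)=75

Yes: 1+74=75


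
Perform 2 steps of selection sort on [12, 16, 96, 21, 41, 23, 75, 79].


Initial: [12, 16, 96, 21, 41, 23, 75, 79]
Step 1: min=12 at 0
  Swap: [12, 16, 96, 21, 41, 23, 75, 79]
Step 2: min=16 at 1
  Swap: [12, 16, 96, 21, 41, 23, 75, 79]

After 2 steps: [12, 16, 96, 21, 41, 23, 75, 79]


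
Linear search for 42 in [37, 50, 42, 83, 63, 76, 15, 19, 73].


i=0: 37!=42
i=1: 50!=42
i=2: 42==42 found!

Found at 2, 3 comps


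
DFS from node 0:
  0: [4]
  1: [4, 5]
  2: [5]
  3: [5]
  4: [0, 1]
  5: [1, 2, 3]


Visit 0, push [4]
Visit 4, push [1]
Visit 1, push [5]
Visit 5, push [3, 2]
Visit 2, push []
Visit 3, push []

DFS order: [0, 4, 1, 5, 2, 3]


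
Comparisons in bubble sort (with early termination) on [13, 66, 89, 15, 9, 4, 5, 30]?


Algorithm: bubble sort (with early termination)
Input: [13, 66, 89, 15, 9, 4, 5, 30]
Sorted: [4, 5, 9, 13, 15, 30, 66, 89]

27


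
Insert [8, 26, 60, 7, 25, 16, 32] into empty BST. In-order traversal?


Insert 8: root
Insert 26: R from 8
Insert 60: R from 8 -> R from 26
Insert 7: L from 8
Insert 25: R from 8 -> L from 26
Insert 16: R from 8 -> L from 26 -> L from 25
Insert 32: R from 8 -> R from 26 -> L from 60

In-order: [7, 8, 16, 25, 26, 32, 60]


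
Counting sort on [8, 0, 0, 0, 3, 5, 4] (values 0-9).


Input: [8, 0, 0, 0, 3, 5, 4]
Counts: [3, 0, 0, 1, 1, 1, 0, 0, 1, 0]

Sorted: [0, 0, 0, 3, 4, 5, 8]


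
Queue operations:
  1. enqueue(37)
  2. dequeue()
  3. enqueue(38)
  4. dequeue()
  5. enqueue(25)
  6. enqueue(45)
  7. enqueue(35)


enqueue(37) -> [37]
dequeue()->37, []
enqueue(38) -> [38]
dequeue()->38, []
enqueue(25) -> [25]
enqueue(45) -> [25, 45]
enqueue(35) -> [25, 45, 35]

Final queue: [25, 45, 35]


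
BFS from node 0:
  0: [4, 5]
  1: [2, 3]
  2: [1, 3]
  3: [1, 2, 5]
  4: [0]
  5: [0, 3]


Visit 0, enqueue [4, 5]
Visit 4, enqueue []
Visit 5, enqueue [3]
Visit 3, enqueue [1, 2]
Visit 1, enqueue []
Visit 2, enqueue []

BFS order: [0, 4, 5, 3, 1, 2]


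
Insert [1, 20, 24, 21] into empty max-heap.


Insert 1: [1]
Insert 20: [20, 1]
Insert 24: [24, 1, 20]
Insert 21: [24, 21, 20, 1]

Final heap: [24, 21, 20, 1]


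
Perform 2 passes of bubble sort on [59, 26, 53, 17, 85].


Initial: [59, 26, 53, 17, 85]
Pass 1: [26, 53, 17, 59, 85] (3 swaps)
Pass 2: [26, 17, 53, 59, 85] (1 swaps)

After 2 passes: [26, 17, 53, 59, 85]


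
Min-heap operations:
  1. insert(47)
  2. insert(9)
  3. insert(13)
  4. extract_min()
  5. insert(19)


insert(47) -> [47]
insert(9) -> [9, 47]
insert(13) -> [9, 47, 13]
extract_min()->9, [13, 47]
insert(19) -> [13, 47, 19]

Final heap: [13, 47, 19]


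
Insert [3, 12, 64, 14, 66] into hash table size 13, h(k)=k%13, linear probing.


Insert 3: h=3 -> slot 3
Insert 12: h=12 -> slot 12
Insert 64: h=12, 1 probes -> slot 0
Insert 14: h=1 -> slot 1
Insert 66: h=1, 1 probes -> slot 2

Table: [64, 14, 66, 3, None, None, None, None, None, None, None, None, 12]


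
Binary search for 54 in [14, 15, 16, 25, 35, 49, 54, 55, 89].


Step 1: lo=0, hi=8, mid=4, val=35
Step 2: lo=5, hi=8, mid=6, val=54

Found at index 6


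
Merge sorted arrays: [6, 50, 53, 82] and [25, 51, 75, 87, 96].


Take 6 from A
Take 25 from B
Take 50 from A
Take 51 from B
Take 53 from A
Take 75 from B
Take 82 from A

Merged: [6, 25, 50, 51, 53, 75, 82, 87, 96]


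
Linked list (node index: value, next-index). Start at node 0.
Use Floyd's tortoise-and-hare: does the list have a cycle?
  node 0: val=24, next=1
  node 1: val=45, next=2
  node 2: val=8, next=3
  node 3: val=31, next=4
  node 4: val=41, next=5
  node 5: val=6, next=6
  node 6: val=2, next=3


Floyd's tortoise (slow, +1) and hare (fast, +2):
  init: slow=0, fast=0
  step 1: slow=1, fast=2
  step 2: slow=2, fast=4
  step 3: slow=3, fast=6
  step 4: slow=4, fast=4
  slow == fast at node 4: cycle detected

Cycle: yes


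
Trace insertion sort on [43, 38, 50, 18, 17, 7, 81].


Initial: [43, 38, 50, 18, 17, 7, 81]
Insert 38: [38, 43, 50, 18, 17, 7, 81]
Insert 50: [38, 43, 50, 18, 17, 7, 81]
Insert 18: [18, 38, 43, 50, 17, 7, 81]
Insert 17: [17, 18, 38, 43, 50, 7, 81]
Insert 7: [7, 17, 18, 38, 43, 50, 81]
Insert 81: [7, 17, 18, 38, 43, 50, 81]

Sorted: [7, 17, 18, 38, 43, 50, 81]


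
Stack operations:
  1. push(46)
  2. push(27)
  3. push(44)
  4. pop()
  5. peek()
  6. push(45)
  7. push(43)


push(46) -> [46]
push(27) -> [46, 27]
push(44) -> [46, 27, 44]
pop()->44, [46, 27]
peek()->27
push(45) -> [46, 27, 45]
push(43) -> [46, 27, 45, 43]

Final stack: [46, 27, 45, 43]


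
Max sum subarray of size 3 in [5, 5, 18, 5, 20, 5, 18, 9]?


[0:3]: 28
[1:4]: 28
[2:5]: 43
[3:6]: 30
[4:7]: 43
[5:8]: 32

Max: 43 at [2:5]


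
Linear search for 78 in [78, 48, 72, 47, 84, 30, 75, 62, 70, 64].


i=0: 78==78 found!

Found at 0, 1 comps


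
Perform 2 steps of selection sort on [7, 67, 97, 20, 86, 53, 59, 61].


Initial: [7, 67, 97, 20, 86, 53, 59, 61]
Step 1: min=7 at 0
  Swap: [7, 67, 97, 20, 86, 53, 59, 61]
Step 2: min=20 at 3
  Swap: [7, 20, 97, 67, 86, 53, 59, 61]

After 2 steps: [7, 20, 97, 67, 86, 53, 59, 61]


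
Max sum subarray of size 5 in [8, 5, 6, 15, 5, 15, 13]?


[0:5]: 39
[1:6]: 46
[2:7]: 54

Max: 54 at [2:7]


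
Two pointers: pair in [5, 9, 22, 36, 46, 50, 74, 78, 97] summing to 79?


lo=0(5)+hi=8(97)=102
lo=0(5)+hi=7(78)=83
lo=0(5)+hi=6(74)=79

Yes: 5+74=79


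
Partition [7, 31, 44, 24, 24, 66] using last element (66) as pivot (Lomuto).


Pivot: 66
  7 <= 66: advance i (no swap)
  31 <= 66: advance i (no swap)
  44 <= 66: advance i (no swap)
  24 <= 66: advance i (no swap)
  24 <= 66: advance i (no swap)
Place pivot at 5: [7, 31, 44, 24, 24, 66]

Partitioned: [7, 31, 44, 24, 24, 66]


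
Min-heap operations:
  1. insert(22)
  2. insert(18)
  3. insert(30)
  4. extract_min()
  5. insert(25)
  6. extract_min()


insert(22) -> [22]
insert(18) -> [18, 22]
insert(30) -> [18, 22, 30]
extract_min()->18, [22, 30]
insert(25) -> [22, 30, 25]
extract_min()->22, [25, 30]

Final heap: [25, 30]


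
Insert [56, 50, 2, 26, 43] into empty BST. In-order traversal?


Insert 56: root
Insert 50: L from 56
Insert 2: L from 56 -> L from 50
Insert 26: L from 56 -> L from 50 -> R from 2
Insert 43: L from 56 -> L from 50 -> R from 2 -> R from 26

In-order: [2, 26, 43, 50, 56]


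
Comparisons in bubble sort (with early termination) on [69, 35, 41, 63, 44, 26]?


Algorithm: bubble sort (with early termination)
Input: [69, 35, 41, 63, 44, 26]
Sorted: [26, 35, 41, 44, 63, 69]

15


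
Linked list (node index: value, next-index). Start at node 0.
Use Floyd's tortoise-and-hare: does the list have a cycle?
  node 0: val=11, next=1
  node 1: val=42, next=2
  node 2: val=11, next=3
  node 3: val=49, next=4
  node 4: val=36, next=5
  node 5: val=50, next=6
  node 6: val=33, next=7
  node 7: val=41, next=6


Floyd's tortoise (slow, +1) and hare (fast, +2):
  init: slow=0, fast=0
  step 1: slow=1, fast=2
  step 2: slow=2, fast=4
  step 3: slow=3, fast=6
  step 4: slow=4, fast=6
  step 5: slow=5, fast=6
  step 6: slow=6, fast=6
  slow == fast at node 6: cycle detected

Cycle: yes


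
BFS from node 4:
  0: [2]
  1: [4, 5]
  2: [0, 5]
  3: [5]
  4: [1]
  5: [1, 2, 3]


Visit 4, enqueue [1]
Visit 1, enqueue [5]
Visit 5, enqueue [2, 3]
Visit 2, enqueue [0]
Visit 3, enqueue []
Visit 0, enqueue []

BFS order: [4, 1, 5, 2, 3, 0]


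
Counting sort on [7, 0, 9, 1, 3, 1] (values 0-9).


Input: [7, 0, 9, 1, 3, 1]
Counts: [1, 2, 0, 1, 0, 0, 0, 1, 0, 1]

Sorted: [0, 1, 1, 3, 7, 9]


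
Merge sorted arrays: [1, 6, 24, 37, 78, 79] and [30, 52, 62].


Take 1 from A
Take 6 from A
Take 24 from A
Take 30 from B
Take 37 from A
Take 52 from B
Take 62 from B

Merged: [1, 6, 24, 30, 37, 52, 62, 78, 79]


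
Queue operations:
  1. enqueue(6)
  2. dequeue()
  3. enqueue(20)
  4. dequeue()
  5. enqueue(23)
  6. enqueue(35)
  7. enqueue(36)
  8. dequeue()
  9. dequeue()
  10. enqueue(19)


enqueue(6) -> [6]
dequeue()->6, []
enqueue(20) -> [20]
dequeue()->20, []
enqueue(23) -> [23]
enqueue(35) -> [23, 35]
enqueue(36) -> [23, 35, 36]
dequeue()->23, [35, 36]
dequeue()->35, [36]
enqueue(19) -> [36, 19]

Final queue: [36, 19]


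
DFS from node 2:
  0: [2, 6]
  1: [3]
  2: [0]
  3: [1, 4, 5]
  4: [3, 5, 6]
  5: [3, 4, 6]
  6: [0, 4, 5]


Visit 2, push [0]
Visit 0, push [6]
Visit 6, push [5, 4]
Visit 4, push [5, 3]
Visit 3, push [5, 1]
Visit 1, push []
Visit 5, push []

DFS order: [2, 0, 6, 4, 3, 1, 5]


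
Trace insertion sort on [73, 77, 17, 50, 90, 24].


Initial: [73, 77, 17, 50, 90, 24]
Insert 77: [73, 77, 17, 50, 90, 24]
Insert 17: [17, 73, 77, 50, 90, 24]
Insert 50: [17, 50, 73, 77, 90, 24]
Insert 90: [17, 50, 73, 77, 90, 24]
Insert 24: [17, 24, 50, 73, 77, 90]

Sorted: [17, 24, 50, 73, 77, 90]


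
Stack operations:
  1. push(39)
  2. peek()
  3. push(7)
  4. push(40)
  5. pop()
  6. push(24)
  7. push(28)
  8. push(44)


push(39) -> [39]
peek()->39
push(7) -> [39, 7]
push(40) -> [39, 7, 40]
pop()->40, [39, 7]
push(24) -> [39, 7, 24]
push(28) -> [39, 7, 24, 28]
push(44) -> [39, 7, 24, 28, 44]

Final stack: [39, 7, 24, 28, 44]


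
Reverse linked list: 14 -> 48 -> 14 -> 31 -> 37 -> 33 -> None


Step 1: curr=14, set curr.next=prev(None) | reversed so far: 14
Step 2: curr=48, set curr.next=prev(14) | reversed so far: 48 -> 14
Step 3: curr=14, set curr.next=prev(48) | reversed so far: 14 -> 48 -> 14
Step 4: curr=31, set curr.next=prev(14) | reversed so far: 31 -> 14 -> 48 -> 14
Step 5: curr=37, set curr.next=prev(31) | reversed so far: 37 -> 31 -> 14 -> 48 -> 14
Step 6: curr=33, set curr.next=prev(37) | reversed so far: 33 -> 37 -> 31 -> 14 -> 48 -> 14

33 -> 37 -> 31 -> 14 -> 48 -> 14 -> None


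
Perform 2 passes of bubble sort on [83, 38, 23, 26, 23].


Initial: [83, 38, 23, 26, 23]
Pass 1: [38, 23, 26, 23, 83] (4 swaps)
Pass 2: [23, 26, 23, 38, 83] (3 swaps)

After 2 passes: [23, 26, 23, 38, 83]


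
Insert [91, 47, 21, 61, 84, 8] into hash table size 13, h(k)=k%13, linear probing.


Insert 91: h=0 -> slot 0
Insert 47: h=8 -> slot 8
Insert 21: h=8, 1 probes -> slot 9
Insert 61: h=9, 1 probes -> slot 10
Insert 84: h=6 -> slot 6
Insert 8: h=8, 3 probes -> slot 11

Table: [91, None, None, None, None, None, 84, None, 47, 21, 61, 8, None]


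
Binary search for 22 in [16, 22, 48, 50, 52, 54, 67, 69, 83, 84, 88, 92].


Step 1: lo=0, hi=11, mid=5, val=54
Step 2: lo=0, hi=4, mid=2, val=48
Step 3: lo=0, hi=1, mid=0, val=16
Step 4: lo=1, hi=1, mid=1, val=22

Found at index 1


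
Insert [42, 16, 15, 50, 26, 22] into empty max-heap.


Insert 42: [42]
Insert 16: [42, 16]
Insert 15: [42, 16, 15]
Insert 50: [50, 42, 15, 16]
Insert 26: [50, 42, 15, 16, 26]
Insert 22: [50, 42, 22, 16, 26, 15]

Final heap: [50, 42, 22, 16, 26, 15]


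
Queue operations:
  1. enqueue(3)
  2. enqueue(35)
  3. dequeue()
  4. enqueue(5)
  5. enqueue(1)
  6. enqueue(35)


enqueue(3) -> [3]
enqueue(35) -> [3, 35]
dequeue()->3, [35]
enqueue(5) -> [35, 5]
enqueue(1) -> [35, 5, 1]
enqueue(35) -> [35, 5, 1, 35]

Final queue: [35, 5, 1, 35]


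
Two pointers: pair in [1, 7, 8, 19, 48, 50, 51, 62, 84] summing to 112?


lo=0(1)+hi=8(84)=85
lo=1(7)+hi=8(84)=91
lo=2(8)+hi=8(84)=92
lo=3(19)+hi=8(84)=103
lo=4(48)+hi=8(84)=132
lo=4(48)+hi=7(62)=110
lo=5(50)+hi=7(62)=112

Yes: 50+62=112


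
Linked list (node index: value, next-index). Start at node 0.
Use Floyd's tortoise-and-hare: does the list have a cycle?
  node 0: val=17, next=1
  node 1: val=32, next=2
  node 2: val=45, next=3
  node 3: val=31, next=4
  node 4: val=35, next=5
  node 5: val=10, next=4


Floyd's tortoise (slow, +1) and hare (fast, +2):
  init: slow=0, fast=0
  step 1: slow=1, fast=2
  step 2: slow=2, fast=4
  step 3: slow=3, fast=4
  step 4: slow=4, fast=4
  slow == fast at node 4: cycle detected

Cycle: yes


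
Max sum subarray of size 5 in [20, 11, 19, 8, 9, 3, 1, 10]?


[0:5]: 67
[1:6]: 50
[2:7]: 40
[3:8]: 31

Max: 67 at [0:5]


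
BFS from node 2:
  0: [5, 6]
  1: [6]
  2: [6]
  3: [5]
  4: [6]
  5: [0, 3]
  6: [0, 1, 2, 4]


Visit 2, enqueue [6]
Visit 6, enqueue [0, 1, 4]
Visit 0, enqueue [5]
Visit 1, enqueue []
Visit 4, enqueue []
Visit 5, enqueue [3]
Visit 3, enqueue []

BFS order: [2, 6, 0, 1, 4, 5, 3]


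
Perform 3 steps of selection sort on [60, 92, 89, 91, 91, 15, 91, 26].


Initial: [60, 92, 89, 91, 91, 15, 91, 26]
Step 1: min=15 at 5
  Swap: [15, 92, 89, 91, 91, 60, 91, 26]
Step 2: min=26 at 7
  Swap: [15, 26, 89, 91, 91, 60, 91, 92]
Step 3: min=60 at 5
  Swap: [15, 26, 60, 91, 91, 89, 91, 92]

After 3 steps: [15, 26, 60, 91, 91, 89, 91, 92]
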